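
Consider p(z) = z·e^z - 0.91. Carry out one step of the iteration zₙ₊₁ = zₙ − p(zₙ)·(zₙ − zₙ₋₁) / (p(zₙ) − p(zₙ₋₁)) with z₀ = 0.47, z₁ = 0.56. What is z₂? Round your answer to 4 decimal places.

0.5323

p(0.47) = -0.158003, p(0.56) = 0.070377
z₂ = 0.560000 − 0.070377·(0.560000 − 0.470000) / (0.070377 − (-0.158003)) = 0.560000 − (0.006334)/(0.228379) = 0.532266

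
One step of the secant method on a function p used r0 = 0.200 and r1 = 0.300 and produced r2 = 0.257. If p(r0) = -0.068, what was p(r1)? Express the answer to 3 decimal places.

0.051

The secant line through (0.200, -0.068) and (0.300, p(r1)) crosses zero at r2 = 0.257.
So (0.200, -0.068), (0.300, p(r1)), (0.257, 0) are collinear:
p(r1) = -0.068 · (0.300 − 0.257) / (0.200 − 0.257) = -0.068 · (0.04300)/(-0.05700) = 0.05130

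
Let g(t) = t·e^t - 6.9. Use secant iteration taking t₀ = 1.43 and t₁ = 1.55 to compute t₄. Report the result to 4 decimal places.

g(1.43) = -0.924460, g(1.55) = 0.402779
t₂ = 1.550000 − 0.402779·(1.550000 − 1.430000) / (0.402779 − (-0.924460)) = 1.550000 − (0.048333)/(1.327239) = 1.513583
g(1.513583) = -0.023819
t₃ = 1.513583 − (-0.023819)·(1.513583 − 1.550000) / (-0.023819 − 0.402779) = 1.513583 − (0.000867)/(-0.426598) = 1.515617
g(1.515617) = -0.000567
t₄ = 1.515617 − (-0.000567)·(1.515617 − 1.513583) / (-0.000567 − (-0.023819)) = 1.515617 − (-0.000001)/(0.023251) = 1.515666

1.5157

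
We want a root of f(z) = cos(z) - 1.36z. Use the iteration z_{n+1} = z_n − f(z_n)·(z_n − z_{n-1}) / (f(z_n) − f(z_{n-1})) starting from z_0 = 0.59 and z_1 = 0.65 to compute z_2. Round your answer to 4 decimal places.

0.6047

f(0.59) = 0.028541, f(0.65) = -0.087916
z_2 = 0.650000 − (-0.087916)·(0.650000 − 0.590000) / (-0.087916 − 0.028541) = 0.650000 − (-0.005275)/(-0.116457) = 0.604705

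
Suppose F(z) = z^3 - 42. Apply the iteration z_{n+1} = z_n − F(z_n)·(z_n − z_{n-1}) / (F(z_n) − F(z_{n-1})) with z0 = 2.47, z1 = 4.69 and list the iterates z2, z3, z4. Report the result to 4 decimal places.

3.1487, 3.3797, 3.4859

F(2.47) = -26.930777, F(4.69) = 61.161709
z2 = 4.690000 − 61.161709·(4.690000 − 2.470000) / (61.161709 − (-26.930777)) = 4.690000 − (135.778994)/(88.092486) = 3.148677
F(3.148677) = -10.783497
z3 = 3.148677 − (-10.783497)·(3.148677 − 4.690000) / (-10.783497 − 61.161709) = 3.148677 − (16.620855)/(-71.945206) = 3.379698
F(3.379698) = -3.395884
z4 = 3.379698 − (-3.395884)·(3.379698 − 3.148677) / (-3.395884 − (-10.783497)) = 3.379698 − (-0.784521)/(7.387613) = 3.485892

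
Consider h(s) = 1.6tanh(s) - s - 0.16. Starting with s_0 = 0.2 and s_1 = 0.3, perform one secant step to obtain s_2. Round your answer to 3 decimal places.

0.288

h(0.2) = -0.04420, h(0.3) = 0.00610
s_2 = 0.30000 − 0.00610·(0.30000 − 0.20000) / (0.00610 − (-0.04420)) = 0.30000 − (0.00061)/(0.05030) = 0.28787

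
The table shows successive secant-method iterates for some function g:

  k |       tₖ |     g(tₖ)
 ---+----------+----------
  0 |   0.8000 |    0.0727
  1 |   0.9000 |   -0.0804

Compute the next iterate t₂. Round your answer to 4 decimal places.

0.8475

t₂ = 0.9000 − (-0.0804)·(0.9000 − 0.8000) / (-0.0804 − 0.0727)
   = 0.9000 − (-0.008040)/(-0.153100) = 0.847485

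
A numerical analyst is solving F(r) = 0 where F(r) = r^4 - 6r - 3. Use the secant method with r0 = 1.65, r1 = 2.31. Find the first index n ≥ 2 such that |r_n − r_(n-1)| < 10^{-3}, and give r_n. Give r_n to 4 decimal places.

n = 6, r_n = 1.9601

F(1.65) = -5.487994, F(2.31) = 11.613963
r2 = 2.310000 − 11.613963·(0.660000)/(17.101957) = 1.861793;  |Δ| = 0.448207
F(1.861793) = -2.155707
r3 = 1.861793 − (-2.155707)·(-0.448207)/(-13.769670) = 1.931962;  |Δ| = 0.070169
F(1.931962) = -0.660387
r4 = 1.931962 − (-0.660387)·(0.070169)/(1.495320) = 1.962951;  |Δ| = 0.030989
F(1.962951) = 0.069266
r5 = 1.962951 − 0.069266·(0.030989)/(0.729652) = 1.960009;  |Δ| = 0.002942
F(1.960009) = -0.001886
r6 = 1.960009 − (-0.001886)·(-0.002942)/(-0.071151) = 1.960087;  |Δ| = 0.000078
|r6 − r5| = 0.000078 < 10^{-3}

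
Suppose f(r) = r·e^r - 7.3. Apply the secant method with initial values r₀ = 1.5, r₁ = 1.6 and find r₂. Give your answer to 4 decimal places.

f(1.5) = -0.577466, f(1.6) = 0.624852
r₂ = 1.600000 − 0.624852·(1.600000 − 1.500000) / (0.624852 − (-0.577466)) = 1.600000 − (0.062485)/(1.202318) = 1.548029

1.5480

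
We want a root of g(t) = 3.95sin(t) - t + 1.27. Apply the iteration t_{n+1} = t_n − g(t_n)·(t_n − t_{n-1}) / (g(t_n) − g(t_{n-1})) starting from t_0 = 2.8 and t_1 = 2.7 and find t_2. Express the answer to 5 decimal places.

g(2.8) = -0.2067968, g(2.7) = 0.2581505
t_2 = 2.7000000 − 0.2581505·(2.7000000 − 2.8000000) / (0.2581505 − (-0.2067968)) = 2.7000000 − (-0.0258151)/(0.4649473) = 2.7555225

2.75552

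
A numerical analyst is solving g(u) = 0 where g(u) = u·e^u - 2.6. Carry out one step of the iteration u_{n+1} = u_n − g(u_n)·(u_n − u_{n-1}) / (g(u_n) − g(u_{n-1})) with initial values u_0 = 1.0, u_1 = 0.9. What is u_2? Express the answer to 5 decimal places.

g(1.0) = 0.1182818, g(0.9) = -0.3863572
u_2 = 0.9000000 − (-0.3863572)·(0.9000000 − 1.0000000) / (-0.3863572 − 0.1182818) = 0.9000000 − (0.0386357)/(-0.5046390) = 0.9765611

0.97656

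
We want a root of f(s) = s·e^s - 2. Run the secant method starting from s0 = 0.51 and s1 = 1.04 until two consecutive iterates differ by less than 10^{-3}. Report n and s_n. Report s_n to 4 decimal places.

f(0.51) = -1.150701, f(1.04) = 0.942386
s2 = 1.040000 − 0.942386·(0.530000)/(2.093087) = 0.801374;  |Δ| = 0.238626
f(0.801374) = -0.214056
s3 = 0.801374 − (-0.214056)·(-0.238626)/(-1.156442) = 0.845544;  |Δ| = 0.044169
f(0.845544) = -0.030523
s4 = 0.845544 − (-0.030523)·(0.044169)/(0.183533) = 0.852889;  |Δ| = 0.007346
f(0.852889) = 0.001234
s5 = 0.852889 − 0.001234·(0.007346)/(0.031756) = 0.852604;  |Δ| = 0.000285
|s5 − s4| = 0.000285 < 10^{-3}

n = 5, s_n = 0.8526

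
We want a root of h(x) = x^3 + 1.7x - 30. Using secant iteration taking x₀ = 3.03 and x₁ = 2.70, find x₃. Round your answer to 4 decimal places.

h(3.03) = 2.969127, h(2.70) = -5.727000
x₂ = 2.700000 − (-5.727000)·(2.700000 − 3.030000) / (-5.727000 − 2.969127) = 2.700000 − (1.889910)/(-8.696127) = 2.917328
h(2.917328) = -0.211745
x₃ = 2.917328 − (-0.211745)·(2.917328 − 2.700000) / (-0.211745 − (-5.727000)) = 2.917328 − (-0.046018)/(5.515255) = 2.925672

2.9257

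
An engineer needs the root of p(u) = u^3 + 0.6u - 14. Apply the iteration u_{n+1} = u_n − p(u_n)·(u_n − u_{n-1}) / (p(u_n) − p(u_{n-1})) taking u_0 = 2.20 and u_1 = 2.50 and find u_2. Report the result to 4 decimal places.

2.3182

p(2.20) = -2.032000, p(2.50) = 3.125000
u_2 = 2.500000 − 3.125000·(2.500000 − 2.200000) / (3.125000 − (-2.032000)) = 2.500000 − (0.937500)/(5.157000) = 2.318208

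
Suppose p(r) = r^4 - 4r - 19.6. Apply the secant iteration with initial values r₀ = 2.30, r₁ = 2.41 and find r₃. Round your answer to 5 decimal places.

p(2.30) = -0.8159000, p(2.41) = 4.4940256
r₂ = 2.4100000 − 4.4940256·(2.4100000 − 2.3000000) / (4.4940256 − (-0.8159000)) = 2.4100000 − (0.4943428)/(5.3099256) = 2.3169021
p(2.3169021) = -0.0518041
r₃ = 2.3169021 − (-0.0518041)·(2.3169021 − 2.4100000) / (-0.0518041 − 4.4940256) = 2.3169021 − (0.0048228)/(-4.5458297) = 2.3179631

2.31796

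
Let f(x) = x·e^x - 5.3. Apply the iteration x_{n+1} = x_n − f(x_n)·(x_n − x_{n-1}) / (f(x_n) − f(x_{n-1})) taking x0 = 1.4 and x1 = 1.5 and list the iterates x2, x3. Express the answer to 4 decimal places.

1.3639, 1.3605

f(1.4) = 0.377280, f(1.5) = 1.422534
x2 = 1.500000 − 1.422534·(1.500000 − 1.400000) / (1.422534 − 0.377280) = 1.500000 − (0.142253)/(1.045254) = 1.363905
f(1.363905) = 0.034833
x3 = 1.363905 − 0.034833·(1.363905 − 1.500000) / (0.034833 − 1.422534) = 1.363905 − (-0.004741)/(-1.387700) = 1.360489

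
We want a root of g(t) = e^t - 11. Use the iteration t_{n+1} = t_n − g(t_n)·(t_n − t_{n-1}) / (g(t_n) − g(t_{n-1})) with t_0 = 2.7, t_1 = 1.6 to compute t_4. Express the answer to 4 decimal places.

g(2.7) = 3.879732, g(1.6) = -6.046968
t_2 = 1.600000 − (-6.046968)·(1.600000 − 2.700000) / (-6.046968 − 3.879732) = 1.600000 − (6.651664)/(-9.926699) = 2.270078
g(2.270078) = -1.319843
t_3 = 2.270078 − (-1.319843)·(2.270078 − 1.600000) / (-1.319843 − (-6.046968)) = 2.270078 − (-0.884398)/(4.727125) = 2.457168
g(2.457168) = 0.671712
t_4 = 2.457168 − 0.671712·(2.457168 − 2.270078) / (0.671712 − (-1.319843)) = 2.457168 − (0.125671)/(1.991555) = 2.394066

2.3941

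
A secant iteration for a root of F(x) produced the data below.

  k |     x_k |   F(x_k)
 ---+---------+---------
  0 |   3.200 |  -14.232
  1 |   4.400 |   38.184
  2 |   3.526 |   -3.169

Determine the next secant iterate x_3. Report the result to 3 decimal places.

x_3 = 3.526 − (-3.169)·(3.526 − 4.400) / (-3.169 − 38.184)
   = 3.526 − (2.76971)/(-41.35300) = 3.59298

3.593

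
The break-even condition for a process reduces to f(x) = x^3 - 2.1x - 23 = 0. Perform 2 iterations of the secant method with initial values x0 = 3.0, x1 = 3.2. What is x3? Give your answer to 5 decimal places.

f(3.0) = -2.3000000, f(3.2) = 3.0480000
x2 = 3.2000000 − 3.0480000·(3.2000000 − 3.0000000) / (3.0480000 − (-2.3000000)) = 3.2000000 − (0.6096000)/(5.3480000) = 3.0860135
f(3.0860135) = -0.0910436
x3 = 3.0860135 − (-0.0910436)·(3.0860135 − 3.2000000) / (-0.0910436 − 3.0480000) = 3.0860135 − (0.0103777)/(-3.1390436) = 3.0893195

3.08932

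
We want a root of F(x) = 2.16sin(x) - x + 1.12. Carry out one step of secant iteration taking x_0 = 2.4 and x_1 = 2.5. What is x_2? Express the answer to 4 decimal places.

2.4672

F(2.4) = 0.179000, F(2.5) = -0.087300
x_2 = 2.500000 − (-0.087300)·(2.500000 − 2.400000) / (-0.087300 − 0.179000) = 2.500000 − (-0.008730)/(-0.266301) = 2.467217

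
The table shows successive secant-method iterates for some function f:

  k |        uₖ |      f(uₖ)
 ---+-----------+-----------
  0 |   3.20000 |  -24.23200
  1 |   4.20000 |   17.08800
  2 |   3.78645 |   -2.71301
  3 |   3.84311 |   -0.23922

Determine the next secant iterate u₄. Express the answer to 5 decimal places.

3.84859

u₄ = 3.84311 − (-0.23922)·(3.84311 − 3.78645) / (-0.23922 − (-2.71301))
   = 3.84311 − (-0.0135542)/(2.4737900) = 3.8485891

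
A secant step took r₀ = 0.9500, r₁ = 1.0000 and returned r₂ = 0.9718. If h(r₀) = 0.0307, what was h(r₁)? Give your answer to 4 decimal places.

The secant line through (0.9500, 0.0307) and (1.0000, h(r₁)) crosses zero at r₂ = 0.9718.
So (0.9500, 0.0307), (1.0000, h(r₁)), (0.9718, 0) are collinear:
h(r₁) = 0.0307 · (1.0000 − 0.9718) / (0.9500 − 0.9718) = 0.0307 · (0.028200)/(-0.021800) = -0.039713

-0.0397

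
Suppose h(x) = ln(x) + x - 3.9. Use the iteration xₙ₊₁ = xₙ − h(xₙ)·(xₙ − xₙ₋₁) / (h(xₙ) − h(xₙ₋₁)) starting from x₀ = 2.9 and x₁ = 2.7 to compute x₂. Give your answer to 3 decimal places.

h(2.9) = 0.06471, h(2.7) = -0.20675
x₂ = 2.70000 − (-0.20675)·(2.70000 − 2.90000) / (-0.20675 − 0.06471) = 2.70000 − (0.04135)/(-0.27146) = 2.85232

2.852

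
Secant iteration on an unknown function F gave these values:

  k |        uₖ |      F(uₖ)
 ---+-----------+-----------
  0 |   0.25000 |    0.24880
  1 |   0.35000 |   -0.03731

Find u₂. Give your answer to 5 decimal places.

0.33696

u₂ = 0.35000 − (-0.03731)·(0.35000 − 0.25000) / (-0.03731 − 0.24880)
   = 0.35000 − (-0.0037310)/(-0.2861100) = 0.3369596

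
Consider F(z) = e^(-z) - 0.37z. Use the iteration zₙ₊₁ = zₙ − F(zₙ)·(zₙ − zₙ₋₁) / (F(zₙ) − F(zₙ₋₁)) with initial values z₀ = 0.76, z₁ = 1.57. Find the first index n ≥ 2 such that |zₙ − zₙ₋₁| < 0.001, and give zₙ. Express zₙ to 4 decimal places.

n = 5, zₙ = 0.9971

F(0.76) = 0.186466, F(1.57) = -0.372855
z₂ = 1.570000 − (-0.372855)·(0.810000)/(-0.559321) = 1.030038;  |Δ| = 0.539962
F(1.030038) = -0.024120
z₃ = 1.030038 − (-0.024120)·(-0.539962)/(0.348734) = 0.992691;  |Δ| = 0.037347
F(0.992691) = 0.003283
z₄ = 0.992691 − 0.003283·(-0.037347)/(0.027403) = 0.997165;  |Δ| = 0.004474
F(0.997165) = -0.000027
z₅ = 0.997165 − (-0.000027)·(0.004474)/(-0.003309) = 0.997128;  |Δ| = 0.000036
|z₅ − z₄| = 0.000036 < 0.001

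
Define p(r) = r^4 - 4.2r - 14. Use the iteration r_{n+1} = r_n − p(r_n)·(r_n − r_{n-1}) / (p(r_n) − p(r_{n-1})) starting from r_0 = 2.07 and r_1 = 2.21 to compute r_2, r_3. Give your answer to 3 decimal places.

2.194, 2.195

p(2.07) = -4.33363, p(2.21) = 0.57243
r_2 = 2.21000 − 0.57243·(2.21000 − 2.07000) / (0.57243 − (-4.33363)) = 2.21000 − (0.08014)/(4.90606) = 2.19366
p(2.19366) = -0.05645
r_3 = 2.19366 − (-0.05645)·(2.19366 − 2.21000) / (-0.05645 − 0.57243) = 2.19366 − (0.00092)/(-0.62888) = 2.19513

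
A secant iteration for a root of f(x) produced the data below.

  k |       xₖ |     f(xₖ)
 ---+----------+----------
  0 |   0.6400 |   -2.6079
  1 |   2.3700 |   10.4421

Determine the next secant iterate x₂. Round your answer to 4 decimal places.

x₂ = 2.3700 − 10.4421·(2.3700 − 0.6400) / (10.4421 − (-2.6079))
   = 2.3700 − (18.064833)/(13.050000) = 0.985722

0.9857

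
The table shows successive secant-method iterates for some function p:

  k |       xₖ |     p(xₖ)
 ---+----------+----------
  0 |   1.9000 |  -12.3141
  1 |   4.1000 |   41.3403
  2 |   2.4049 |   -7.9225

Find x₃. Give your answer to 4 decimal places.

2.6775

x₃ = 2.4049 − (-7.9225)·(2.4049 − 4.1000) / (-7.9225 − 41.3403)
   = 2.4049 − (13.429430)/(-49.262800) = 2.677508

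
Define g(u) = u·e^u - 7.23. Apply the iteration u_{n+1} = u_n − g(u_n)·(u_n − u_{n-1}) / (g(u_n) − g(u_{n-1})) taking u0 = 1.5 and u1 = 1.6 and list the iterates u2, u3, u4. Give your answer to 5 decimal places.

g(1.5) = -0.5074664, g(1.6) = 0.6948519
u2 = 1.6000000 − 0.6948519·(1.6000000 − 1.5000000) / (0.6948519 − (-0.5074664)) = 1.6000000 − (0.0694852)/(1.2023183) = 1.5422073
g(1.5422073) = -0.0203382
u3 = 1.5422073 − (-0.0203382)·(1.5422073 − 1.6000000) / (-0.0203382 − 0.6948519) = 1.5422073 − (0.0011754)/(-0.7151901) = 1.5438508
g(1.5438508) = -0.0007838
u4 = 1.5438508 − (-0.0007838)·(1.5438508 − 1.5422073) / (-0.0007838 − (-0.0203382)) = 1.5438508 − (-0.0000013)/(0.0195544) = 1.5439167

1.54221, 1.54385, 1.54392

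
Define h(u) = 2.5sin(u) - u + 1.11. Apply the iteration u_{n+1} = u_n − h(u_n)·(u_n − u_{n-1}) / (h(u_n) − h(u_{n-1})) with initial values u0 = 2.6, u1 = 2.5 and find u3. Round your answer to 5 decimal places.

2.53506

h(2.6) = -0.2012466, h(2.5) = 0.1061804
u2 = 2.5000000 − 0.1061804·(2.5000000 − 2.6000000) / (0.1061804 − (-0.2012466)) = 2.5000000 − (-0.0106180)/(0.3074269) = 2.5345384
h(2.5345384) = 0.0015878
u3 = 2.5345384 − 0.0015878·(2.5345384 − 2.5000000) / (0.0015878 − 0.1061804) = 2.5345384 − (0.0000548)/(-0.1045925) = 2.5350627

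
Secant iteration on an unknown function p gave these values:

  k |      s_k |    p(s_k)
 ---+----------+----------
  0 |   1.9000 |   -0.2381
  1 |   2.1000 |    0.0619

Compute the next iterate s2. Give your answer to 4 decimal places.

2.0587

s2 = 2.1000 − 0.0619·(2.1000 − 1.9000) / (0.0619 − (-0.2381))
   = 2.1000 − (0.012380)/(0.300000) = 2.058733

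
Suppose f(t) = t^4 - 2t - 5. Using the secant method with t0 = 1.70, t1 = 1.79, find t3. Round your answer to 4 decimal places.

1.7027

f(1.70) = -0.047900, f(1.79) = 1.686257
t2 = 1.790000 − 1.686257·(1.790000 − 1.700000) / (1.686257 − (-0.047900)) = 1.790000 − (0.151763)/(1.734157) = 1.702486
f(1.702486) = -0.003911
t3 = 1.702486 − (-0.003911)·(1.702486 − 1.790000) / (-0.003911 − 1.686257) = 1.702486 − (0.000342)/(-1.690168) = 1.702688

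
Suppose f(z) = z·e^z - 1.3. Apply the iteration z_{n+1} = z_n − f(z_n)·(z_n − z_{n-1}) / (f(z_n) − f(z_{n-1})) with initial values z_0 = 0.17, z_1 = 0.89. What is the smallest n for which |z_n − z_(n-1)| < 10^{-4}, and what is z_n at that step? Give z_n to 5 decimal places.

n = 6, z_n = 0.66713

f(0.17) = -1.0984982, f(0.89) = 0.8672654
z_2 = 0.8900000 − 0.8672654·(0.7200000)/(1.9657636) = 0.5723468;  |Δ| = 0.3176532
f(0.5723468) = -0.2855601
z_3 = 0.5723468 − (-0.2855601)·(-0.3176532)/(-1.1528255) = 0.6510309;  |Δ| = 0.0786841
f(0.6510309) = -0.0516373
z_4 = 0.6510309 − (-0.0516373)·(0.0786841)/(0.2339228) = 0.6684001;  |Δ| = 0.0173691
f(0.6684001) = 0.0041242
z_5 = 0.6684001 − 0.0041242·(0.0173691)/(0.0557616) = 0.6671154;  |Δ| = 0.0012847
f(0.6671154) = -0.0000533
z_6 = 0.6671154 − (-0.0000533)·(-0.0012847)/(-0.0041776) = 0.6671318;  |Δ| = 0.0000164
|z_6 − z_5| = 0.0000164 < 10^{-4}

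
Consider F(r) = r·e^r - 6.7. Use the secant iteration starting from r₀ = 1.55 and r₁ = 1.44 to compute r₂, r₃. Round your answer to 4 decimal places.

F(1.55) = 0.602779, F(1.44) = -0.622198
r₂ = 1.440000 − (-0.622198)·(1.440000 − 1.550000) / (-0.622198 − 0.602779) = 1.440000 − (0.068442)/(-1.224977) = 1.495872
F(1.495872) = -0.023585
r₃ = 1.495872 − (-0.023585)·(1.495872 − 1.440000) / (-0.023585 − (-0.622198)) = 1.495872 − (-0.001318)/(0.598613) = 1.498073

1.4959, 1.4981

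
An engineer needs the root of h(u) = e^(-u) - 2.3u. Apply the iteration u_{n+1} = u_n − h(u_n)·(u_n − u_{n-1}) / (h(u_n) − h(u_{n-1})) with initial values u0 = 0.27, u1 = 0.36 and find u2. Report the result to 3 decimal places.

h(0.27) = 0.14238, h(0.36) = -0.13032
u2 = 0.36000 − (-0.13032)·(0.36000 − 0.27000) / (-0.13032 − 0.14238) = 0.36000 − (-0.01173)/(-0.27270) = 0.31699

0.317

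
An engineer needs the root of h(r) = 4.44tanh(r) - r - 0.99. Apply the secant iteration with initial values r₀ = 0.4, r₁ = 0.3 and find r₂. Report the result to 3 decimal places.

0.299

h(0.4) = 0.29697, h(0.3) = 0.00343
r₂ = 0.30000 − 0.00343·(0.30000 − 0.40000) / (0.00343 − 0.29697) = 0.30000 − (-0.00034)/(-0.29355) = 0.29883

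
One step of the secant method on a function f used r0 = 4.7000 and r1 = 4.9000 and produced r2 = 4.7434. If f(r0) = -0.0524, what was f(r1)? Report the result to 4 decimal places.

The secant line through (4.7000, -0.0524) and (4.9000, f(r1)) crosses zero at r2 = 4.7434.
So (4.7000, -0.0524), (4.9000, f(r1)), (4.7434, 0) are collinear:
f(r1) = -0.0524 · (4.9000 − 4.7434) / (4.7000 − 4.7434) = -0.0524 · (0.156600)/(-0.043400) = 0.189075

0.1891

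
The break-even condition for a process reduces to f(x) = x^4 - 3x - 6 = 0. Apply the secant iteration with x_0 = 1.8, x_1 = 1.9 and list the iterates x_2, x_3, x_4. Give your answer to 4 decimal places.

f(1.8) = -0.902400, f(1.9) = 1.332100
x_2 = 1.900000 − 1.332100·(1.900000 − 1.800000) / (1.332100 − (-0.902400)) = 1.900000 − (0.133210)/(2.234500) = 1.840385
f(1.840385) = -0.049274
x_3 = 1.840385 − (-0.049274)·(1.840385 − 1.900000) / (-0.049274 − 1.332100) = 1.840385 − (0.002937)/(-1.381374) = 1.842511
f(1.842511) = -0.002540
x_4 = 1.842511 − (-0.002540)·(1.842511 − 1.840385) / (-0.002540 − (-0.049274)) = 1.842511 − (-0.000005)/(0.046734) = 1.842627

1.8404, 1.8425, 1.8426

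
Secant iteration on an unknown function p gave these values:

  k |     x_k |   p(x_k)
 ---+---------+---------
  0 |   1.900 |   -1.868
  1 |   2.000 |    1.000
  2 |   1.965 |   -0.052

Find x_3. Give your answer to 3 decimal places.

x_3 = 1.965 − (-0.052)·(1.965 − 2.000) / (-0.052 − 1.000)
   = 1.965 − (0.00182)/(-1.05200) = 1.96673

1.967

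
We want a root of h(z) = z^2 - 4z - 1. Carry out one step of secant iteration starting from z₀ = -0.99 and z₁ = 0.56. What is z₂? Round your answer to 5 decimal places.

-0.10059

h(-0.99) = 3.9401000, h(0.56) = -2.9264000
z₂ = 0.5600000 − (-2.9264000)·(0.5600000 − (-0.9900000)) / (-2.9264000 − 3.9401000) = 0.5600000 − (-4.5359200)/(-6.8665000) = -0.1005869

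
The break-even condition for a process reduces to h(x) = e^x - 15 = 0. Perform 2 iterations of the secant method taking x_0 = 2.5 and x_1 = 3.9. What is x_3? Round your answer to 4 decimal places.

2.6585

h(2.5) = -2.817506, h(3.9) = 34.402449
x_2 = 3.900000 − 34.402449·(3.900000 − 2.500000) / (34.402449 − (-2.817506)) = 3.900000 − (48.163429)/(37.219955) = 2.605978
h(2.605978) = -1.455530
x_3 = 2.605978 − (-1.455530)·(2.605978 − 3.900000) / (-1.455530 − 34.402449) = 2.605978 − (1.883488)/(-35.857979) = 2.658505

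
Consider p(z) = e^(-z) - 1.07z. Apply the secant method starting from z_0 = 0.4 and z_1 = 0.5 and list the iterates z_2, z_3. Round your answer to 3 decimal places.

p(0.4) = 0.24232, p(0.5) = 0.07153
z_2 = 0.50000 − 0.07153·(0.50000 − 0.40000) / (0.07153 − 0.24232) = 0.50000 − (0.00715)/(-0.17079) = 0.54188
p(0.54188) = 0.00184
z_3 = 0.54188 − 0.00184·(0.54188 − 0.50000) / (0.00184 − 0.07153) = 0.54188 − (0.00008)/(-0.06969) = 0.54299

0.542, 0.543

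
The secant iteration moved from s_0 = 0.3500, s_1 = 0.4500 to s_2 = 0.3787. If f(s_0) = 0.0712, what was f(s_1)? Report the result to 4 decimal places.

The secant line through (0.3500, 0.0712) and (0.4500, f(s_1)) crosses zero at s_2 = 0.3787.
So (0.3500, 0.0712), (0.4500, f(s_1)), (0.3787, 0) are collinear:
f(s_1) = 0.0712 · (0.4500 − 0.3787) / (0.3500 − 0.3787) = 0.0712 · (0.071300)/(-0.028700) = -0.176884

-0.1769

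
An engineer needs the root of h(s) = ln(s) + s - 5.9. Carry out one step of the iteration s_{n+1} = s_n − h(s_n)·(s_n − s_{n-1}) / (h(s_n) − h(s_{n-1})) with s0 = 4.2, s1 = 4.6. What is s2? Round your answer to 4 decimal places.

h(4.2) = -0.264915, h(4.6) = 0.226056
s2 = 4.600000 − 0.226056·(4.600000 − 4.200000) / (0.226056 − (-0.264915)) = 4.600000 − (0.090423)/(0.490972) = 4.415829

4.4158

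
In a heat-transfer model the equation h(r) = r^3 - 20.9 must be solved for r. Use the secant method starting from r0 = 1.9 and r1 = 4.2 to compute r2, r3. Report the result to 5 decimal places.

2.38036, 2.60294

h(1.9) = -14.0410000, h(4.2) = 53.1880000
r2 = 4.2000000 − 53.1880000·(4.2000000 − 1.9000000) / (53.1880000 − (-14.0410000)) = 4.2000000 − (122.3324000)/(67.2290000) = 2.3803626
h(2.3803626) = -7.4125646
r3 = 2.3803626 − (-7.4125646)·(2.3803626 − 4.2000000) / (-7.4125646 − 53.1880000) = 2.3803626 − (13.4881795)/(-60.6005646) = 2.6029378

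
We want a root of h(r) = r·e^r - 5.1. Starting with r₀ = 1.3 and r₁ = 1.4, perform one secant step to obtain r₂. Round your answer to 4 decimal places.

h(1.3) = -0.329914, h(1.4) = 0.577280
r₂ = 1.400000 − 0.577280·(1.400000 − 1.300000) / (0.577280 − (-0.329914)) = 1.400000 − (0.057728)/(0.907194) = 1.336366

1.3364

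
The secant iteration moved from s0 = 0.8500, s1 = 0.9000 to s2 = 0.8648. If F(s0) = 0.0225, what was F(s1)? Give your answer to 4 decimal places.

-0.0535

The secant line through (0.8500, 0.0225) and (0.9000, F(s1)) crosses zero at s2 = 0.8648.
So (0.8500, 0.0225), (0.9000, F(s1)), (0.8648, 0) are collinear:
F(s1) = 0.0225 · (0.9000 − 0.8648) / (0.8500 − 0.8648) = 0.0225 · (0.035200)/(-0.014800) = -0.053514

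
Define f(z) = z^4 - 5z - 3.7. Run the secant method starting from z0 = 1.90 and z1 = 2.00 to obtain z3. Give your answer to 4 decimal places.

f(1.90) = -0.167900, f(2.00) = 2.300000
z2 = 2.000000 − 2.300000·(2.000000 − 1.900000) / (2.300000 − (-0.167900)) = 2.000000 − (0.230000)/(2.467900) = 1.906803
f(1.906803) = -0.014255
z3 = 1.906803 − (-0.014255)·(1.906803 − 2.000000) / (-0.014255 − 2.300000) = 1.906803 − (0.001329)/(-2.314255) = 1.907377

1.9074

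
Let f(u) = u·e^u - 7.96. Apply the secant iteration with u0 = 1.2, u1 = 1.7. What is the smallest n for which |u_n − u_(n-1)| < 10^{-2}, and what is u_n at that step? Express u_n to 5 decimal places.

f(1.2) = -3.9758597, f(1.7) = 1.3457106
u2 = 1.7000000 − 1.3457106·(0.5000000)/(5.3215703) = 1.5735608;  |Δ| = 0.1264392
f(1.5735608) = -0.3694670
u3 = 1.5735608 − (-0.3694670)·(-0.1264392)/(-1.7151775) = 1.6007971;  |Δ| = 0.0272363
f(1.6007971) = -0.0248777
u4 = 1.6007971 − (-0.0248777)·(0.0272363)/(0.3445892) = 1.6027634;  |Δ| = 0.0019663
|u4 − u3| = 0.0019663 < 10^{-2}

n = 4, u_n = 1.60276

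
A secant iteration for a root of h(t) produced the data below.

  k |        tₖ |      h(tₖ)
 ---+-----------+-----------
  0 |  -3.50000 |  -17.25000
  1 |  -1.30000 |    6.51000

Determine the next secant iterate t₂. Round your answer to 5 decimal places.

-1.90278

t₂ = -1.30000 − 6.51000·(-1.30000 − (-3.50000)) / (6.51000 − (-17.25000))
   = -1.30000 − (14.3220000)/(23.7600000) = -1.9027778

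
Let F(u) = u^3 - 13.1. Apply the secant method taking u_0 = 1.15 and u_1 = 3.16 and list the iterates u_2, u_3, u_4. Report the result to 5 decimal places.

F(1.15) = -11.5791250, F(3.16) = 18.4544960
u_2 = 3.1600000 − 18.4544960·(3.1600000 − 1.1500000) / (18.4544960 − (-11.5791250)) = 3.1600000 − (37.0935370)/(30.0336210) = 1.9249329
F(1.9249329) = -5.9674177
u_3 = 1.9249329 − (-5.9674177)·(1.9249329 − 3.1600000) / (-5.9674177 − 18.4544960) = 1.9249329 − (7.3701612)/(-24.4219137) = 2.2267177
F(2.2267177) = -2.0593292
u_4 = 2.2267177 − (-2.0593292)·(2.2267177 − 1.9249329) / (-2.0593292 − (-5.9674177)) = 2.2267177 − (-0.6214741)/(3.9080885) = 2.3857402

1.92493, 2.22672, 2.38574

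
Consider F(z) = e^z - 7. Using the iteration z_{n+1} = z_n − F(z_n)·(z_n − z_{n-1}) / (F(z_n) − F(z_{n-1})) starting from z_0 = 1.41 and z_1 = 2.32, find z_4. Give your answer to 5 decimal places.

F(1.41) = -2.9040446, F(2.32) = 3.1756743
z_2 = 2.3200000 − 3.1756743·(2.3200000 − 1.4100000) / (3.1756743 − (-2.9040446)) = 2.3200000 − (2.8898636)/(6.0797189) = 1.8446715
F(1.8446715) = -0.6739786
z_3 = 1.8446715 − (-0.6739786)·(1.8446715 − 2.3200000) / (-0.6739786 − 3.1756743) = 1.8446715 − (0.3203612)/(-3.8496529) = 1.9278897
F(1.9278897) = -0.1250132
z_4 = 1.9278897 − (-0.1250132)·(1.9278897 − 1.8446715) / (-0.1250132 − (-0.6739786)) = 1.9278897 − (-0.0104034)/(0.5489654) = 1.9468406

1.94684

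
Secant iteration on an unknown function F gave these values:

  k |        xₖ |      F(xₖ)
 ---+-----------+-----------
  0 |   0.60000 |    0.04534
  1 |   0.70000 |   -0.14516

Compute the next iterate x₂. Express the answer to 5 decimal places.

0.62380

x₂ = 0.70000 − (-0.14516)·(0.70000 − 0.60000) / (-0.14516 − 0.04534)
   = 0.70000 − (-0.0145160)/(-0.1905000) = 0.6238005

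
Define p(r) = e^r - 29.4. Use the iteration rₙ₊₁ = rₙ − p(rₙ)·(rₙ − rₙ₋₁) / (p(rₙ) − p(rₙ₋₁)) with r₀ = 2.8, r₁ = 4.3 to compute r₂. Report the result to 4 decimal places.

p(2.8) = -12.955353, p(4.3) = 44.299794
r₂ = 4.300000 − 44.299794·(4.300000 − 2.800000) / (44.299794 − (-12.955353)) = 4.300000 − (66.449691)/(57.255147) = 3.139411

3.1394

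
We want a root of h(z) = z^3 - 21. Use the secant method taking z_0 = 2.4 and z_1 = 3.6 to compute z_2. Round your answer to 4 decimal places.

2.6623

h(2.4) = -7.176000, h(3.6) = 25.656000
z_2 = 3.600000 − 25.656000·(3.600000 − 2.400000) / (25.656000 − (-7.176000)) = 3.600000 − (30.787200)/(32.832000) = 2.662281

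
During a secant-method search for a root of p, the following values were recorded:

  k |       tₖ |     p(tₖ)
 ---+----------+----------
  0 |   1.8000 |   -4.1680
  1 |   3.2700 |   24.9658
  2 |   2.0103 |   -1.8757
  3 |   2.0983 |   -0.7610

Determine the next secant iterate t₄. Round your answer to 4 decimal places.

2.1584

t₄ = 2.0983 − (-0.7610)·(2.0983 − 2.0103) / (-0.7610 − (-1.8757))
   = 2.0983 − (-0.066968)/(1.114700) = 2.158377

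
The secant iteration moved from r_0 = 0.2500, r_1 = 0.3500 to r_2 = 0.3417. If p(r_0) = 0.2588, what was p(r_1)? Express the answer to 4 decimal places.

-0.0234

The secant line through (0.2500, 0.2588) and (0.3500, p(r_1)) crosses zero at r_2 = 0.3417.
So (0.2500, 0.2588), (0.3500, p(r_1)), (0.3417, 0) are collinear:
p(r_1) = 0.2588 · (0.3500 − 0.3417) / (0.2500 − 0.3417) = 0.2588 · (0.008300)/(-0.091700) = -0.023425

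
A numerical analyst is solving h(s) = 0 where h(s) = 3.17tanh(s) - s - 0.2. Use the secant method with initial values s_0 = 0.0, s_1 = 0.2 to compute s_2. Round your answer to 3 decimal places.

0.094

h(0.0) = -0.20000, h(0.2) = 0.22568
s_2 = 0.20000 − 0.22568·(0.20000 − 0.00000) / (0.22568 − (-0.20000)) = 0.20000 − (0.04514)/(0.42568) = 0.09397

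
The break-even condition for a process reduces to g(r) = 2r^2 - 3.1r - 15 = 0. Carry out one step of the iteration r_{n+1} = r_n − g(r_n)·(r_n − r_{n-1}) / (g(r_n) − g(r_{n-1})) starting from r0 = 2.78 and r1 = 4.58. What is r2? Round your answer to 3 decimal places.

g(2.78) = -8.16120, g(4.58) = 12.75480
r2 = 4.58000 − 12.75480·(4.58000 − 2.78000) / (12.75480 − (-8.16120)) = 4.58000 − (22.95864)/(20.91600) = 3.48234

3.482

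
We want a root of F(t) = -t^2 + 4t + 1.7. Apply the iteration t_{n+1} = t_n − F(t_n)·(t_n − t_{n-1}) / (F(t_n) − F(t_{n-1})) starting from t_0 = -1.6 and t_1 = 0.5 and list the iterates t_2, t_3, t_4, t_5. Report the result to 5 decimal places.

F(-1.6) = -7.2600000, F(0.5) = 3.4500000
t_2 = 0.5000000 − 3.4500000·(0.5000000 − (-1.6000000)) / (3.4500000 − (-7.2600000)) = 0.5000000 − (7.2450000)/(10.7100000) = -0.1764706
F(-0.1764706) = 0.9629758
t_3 = -0.1764706 − 0.9629758·(-0.1764706 − 0.5000000) / (0.9629758 − 3.4500000) = -0.1764706 − (-0.6514248)/(-2.4870242) = -0.4384000
F(-0.4384000) = -0.2457946
t_4 = -0.4384000 − (-0.2457946)·(-0.4384000 − (-0.1764706)) / (-0.2457946 − 0.9629758) = -0.4384000 − (0.0643808)/(-1.2087703) = -0.3851386
F(-0.3851386) = 0.0111140
t_5 = -0.3851386 − 0.0111140·(-0.3851386 − (-0.4384000)) / (0.0111140 − (-0.2457946)) = -0.3851386 − (0.0005919)/(0.2569085) = -0.3874427

-0.17647, -0.43840, -0.38514, -0.38744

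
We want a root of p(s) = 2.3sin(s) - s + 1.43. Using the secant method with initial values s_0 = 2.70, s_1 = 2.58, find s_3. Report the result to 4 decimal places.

p(2.70) = -0.287026, p(2.58) = 0.074830
s_2 = 2.580000 − 0.074830·(2.580000 − 2.700000) / (0.074830 − (-0.287026)) = 2.580000 − (-0.008980)/(0.361857) = 2.604815
p(2.604815) = 0.001333
s_3 = 2.604815 − 0.001333·(2.604815 − 2.580000) / (0.001333 − 0.074830) = 2.604815 − (0.000033)/(-0.073497) = 2.605266

2.6053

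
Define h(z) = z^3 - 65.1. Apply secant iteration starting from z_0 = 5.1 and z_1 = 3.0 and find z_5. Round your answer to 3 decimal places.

h(5.1) = 67.55100, h(3.0) = -38.10000
z_2 = 3.00000 − (-38.10000)·(3.00000 − 5.10000) / (-38.10000 − 67.55100) = 3.00000 − (80.01000)/(-105.65100) = 3.75730
h(3.75730) = -12.05686
z_3 = 3.75730 − (-12.05686)·(3.75730 − 3.00000) / (-12.05686 − (-38.10000)) = 3.75730 − (-9.13071)/(26.04314) = 4.10790
h(4.10790) = 4.22038
z_4 = 4.10790 − 4.22038·(4.10790 − 3.75730) / (4.22038 − (-12.05686)) = 4.10790 − (1.47966)/(16.27724) = 4.01700
h(4.01700) = -0.28051
z_5 = 4.01700 − (-0.28051)·(4.01700 − 4.10790) / (-0.28051 − 4.22038) = 4.01700 − (0.02550)/(-4.50089) = 4.02267

4.023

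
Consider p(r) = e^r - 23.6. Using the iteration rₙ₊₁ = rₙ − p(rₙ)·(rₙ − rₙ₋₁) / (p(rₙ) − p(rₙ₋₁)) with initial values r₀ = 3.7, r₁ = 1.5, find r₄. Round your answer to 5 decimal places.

3.02277

p(3.7) = 16.8473044, p(1.5) = -19.1183109
r₂ = 1.5000000 − (-19.1183109)·(1.5000000 − 3.7000000) / (-19.1183109 − 16.8473044) = 1.5000000 − (42.0602840)/(-35.9656153) = 2.6694582
p(2.6694582) = -9.1678521
r₃ = 2.6694582 − (-9.1678521)·(2.6694582 − 1.5000000) / (-9.1678521 − (-19.1183109)) = 2.6694582 − (-10.7214199)/(9.9504588) = 3.7469382
p(3.7469382) = 18.7910887
r₄ = 3.7469382 − 18.7910887·(3.7469382 − 2.6694582) / (18.7910887 − (-9.1678521)) = 3.7469382 − (20.2470215)/(27.9589408) = 3.0227683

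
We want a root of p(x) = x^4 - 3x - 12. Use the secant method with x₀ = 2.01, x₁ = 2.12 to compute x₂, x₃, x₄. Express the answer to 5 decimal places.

2.06295, 2.06525, 2.06535

p(2.01) = -1.7075920, p(2.12) = 1.8396314
x₂ = 2.1200000 − 1.8396314·(2.1200000 − 2.0100000) / (1.8396314 − (-1.7075920)) = 2.1200000 − (0.2023594)/(3.5472234) = 2.0629527
p(2.0629527) = -0.0772465
x₃ = 2.0629527 − (-0.0772465)·(2.0629527 − 2.1200000) / (-0.0772465 − 1.8396314) = 2.0629527 − (0.0044067)/(-1.9168779) = 2.0652516
p(2.0652516) = -0.0032759
x₄ = 2.0652516 − (-0.0032759)·(2.0652516 − 2.0629527) / (-0.0032759 − (-0.0772465)) = 2.0652516 − (-0.0000075)/(0.0739706) = 2.0653534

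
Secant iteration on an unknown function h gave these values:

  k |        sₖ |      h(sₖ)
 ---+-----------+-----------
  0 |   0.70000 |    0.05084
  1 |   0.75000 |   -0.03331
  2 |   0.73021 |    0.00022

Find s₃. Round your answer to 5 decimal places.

s₃ = 0.73021 − 0.00022·(0.73021 − 0.75000) / (0.00022 − (-0.03331))
   = 0.73021 − (-0.0000044)/(0.0335300) = 0.7303398

0.73034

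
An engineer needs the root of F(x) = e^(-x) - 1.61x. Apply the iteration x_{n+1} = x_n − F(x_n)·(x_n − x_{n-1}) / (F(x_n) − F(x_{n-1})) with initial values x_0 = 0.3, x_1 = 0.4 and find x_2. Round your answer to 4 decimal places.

F(0.3) = 0.257818, F(0.4) = 0.026320
x_2 = 0.400000 − 0.026320·(0.400000 − 0.300000) / (0.026320 − 0.257818) = 0.400000 − (0.002632)/(-0.231498) = 0.411369

0.4114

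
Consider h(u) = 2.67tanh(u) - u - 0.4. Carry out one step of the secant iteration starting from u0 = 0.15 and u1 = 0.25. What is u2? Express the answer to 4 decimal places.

0.2475

h(0.15) = -0.152477, h(0.25) = 0.003933
u2 = 0.250000 − 0.003933·(0.250000 − 0.150000) / (0.003933 − (-0.152477)) = 0.250000 − (0.000393)/(0.156410) = 0.247486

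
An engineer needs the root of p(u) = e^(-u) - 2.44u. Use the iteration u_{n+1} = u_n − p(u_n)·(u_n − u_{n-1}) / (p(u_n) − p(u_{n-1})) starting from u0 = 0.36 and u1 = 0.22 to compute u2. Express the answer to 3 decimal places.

p(0.36) = -0.18072, p(0.22) = 0.26572
u2 = 0.22000 − 0.26572·(0.22000 − 0.36000) / (0.26572 − (-0.18072)) = 0.22000 − (-0.03720)/(0.44644) = 0.30333

0.303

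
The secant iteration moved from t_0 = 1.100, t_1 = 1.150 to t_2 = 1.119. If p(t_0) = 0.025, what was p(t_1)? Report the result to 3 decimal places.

-0.041

The secant line through (1.100, 0.025) and (1.150, p(t_1)) crosses zero at t_2 = 1.119.
So (1.100, 0.025), (1.150, p(t_1)), (1.119, 0) are collinear:
p(t_1) = 0.025 · (1.150 − 1.119) / (1.100 − 1.119) = 0.025 · (0.03100)/(-0.01900) = -0.04079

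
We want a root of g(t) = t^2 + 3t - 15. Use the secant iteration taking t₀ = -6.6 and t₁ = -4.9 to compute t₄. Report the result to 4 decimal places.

g(-6.6) = 8.760000, g(-4.9) = -5.690000
t₂ = -4.900000 − (-5.690000)·(-4.900000 − (-6.600000)) / (-5.690000 − 8.760000) = -4.900000 − (-9.673000)/(-14.450000) = -5.569412
g(-5.569412) = -0.689888
t₃ = -5.569412 − (-0.689888)·(-5.569412 − (-4.900000)) / (-0.689888 − (-5.690000)) = -5.569412 − (0.461819)/(5.000112) = -5.661774
g(-5.661774) = 0.070359
t₄ = -5.661774 − 0.070359·(-5.661774 − (-5.569412)) / (0.070359 − (-0.689888)) = -5.661774 − (-0.006498)/(0.760247) = -5.653226

-5.6532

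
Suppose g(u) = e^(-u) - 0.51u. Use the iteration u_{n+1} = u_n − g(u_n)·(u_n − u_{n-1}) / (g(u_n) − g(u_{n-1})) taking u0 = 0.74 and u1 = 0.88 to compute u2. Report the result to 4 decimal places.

0.8444

g(0.74) = 0.099714, g(0.88) = -0.034017
u2 = 0.880000 − (-0.034017)·(0.880000 − 0.740000) / (-0.034017 − 0.099714) = 0.880000 − (-0.004762)/(-0.133731) = 0.844388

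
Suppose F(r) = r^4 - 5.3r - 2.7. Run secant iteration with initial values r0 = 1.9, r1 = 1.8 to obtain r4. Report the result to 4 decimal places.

1.8880

F(1.9) = 0.262100, F(1.8) = -1.742400
r2 = 1.800000 − (-1.742400)·(1.800000 − 1.900000) / (-1.742400 − 0.262100) = 1.800000 − (0.174240)/(-2.004500) = 1.886924
F(1.886924) = -0.023655
r3 = 1.886924 − (-0.023655)·(1.886924 − 1.800000) / (-0.023655 − (-1.742400)) = 1.886924 − (-0.002056)/(1.718745) = 1.888121
F(1.888121) = 0.002185
r4 = 1.888121 − 0.002185·(1.888121 − 1.886924) / (0.002185 − (-0.023655)) = 1.888121 − (0.000003)/(0.025839) = 1.888020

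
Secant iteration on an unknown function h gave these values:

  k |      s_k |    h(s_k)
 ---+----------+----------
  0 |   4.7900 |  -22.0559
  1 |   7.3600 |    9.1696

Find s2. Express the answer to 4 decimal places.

6.6053

s2 = 7.3600 − 9.1696·(7.3600 − 4.7900) / (9.1696 − (-22.0559))
   = 7.3600 − (23.565872)/(31.225500) = 6.605300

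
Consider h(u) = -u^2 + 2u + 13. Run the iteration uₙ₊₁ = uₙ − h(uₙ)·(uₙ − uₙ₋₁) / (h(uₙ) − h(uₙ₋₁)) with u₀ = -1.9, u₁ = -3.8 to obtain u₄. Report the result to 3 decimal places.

-2.742

h(-1.9) = 5.59000, h(-3.8) = -9.04000
u₂ = -3.80000 − (-9.04000)·(-3.80000 − (-1.90000)) / (-9.04000 − 5.59000) = -3.80000 − (17.17600)/(-14.63000) = -2.62597
h(-2.62597) = 0.85231
u₃ = -2.62597 − 0.85231·(-2.62597 − (-3.80000)) / (0.85231 − (-9.04000)) = -2.62597 − (1.00064)/(9.89231) = -2.72713
h(-2.72713) = 0.10852
u₄ = -2.72713 − 0.10852·(-2.72713 − (-2.62597)) / (0.10852 − 0.85231) = -2.72713 − (-0.01098)/(-0.74379) = -2.74189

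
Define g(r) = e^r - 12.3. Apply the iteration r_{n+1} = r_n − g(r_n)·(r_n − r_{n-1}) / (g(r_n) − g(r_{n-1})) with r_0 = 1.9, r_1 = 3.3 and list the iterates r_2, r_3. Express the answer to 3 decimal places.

2.285, 2.430

g(1.9) = -5.61411, g(3.3) = 14.81264
r_2 = 3.30000 − 14.81264·(3.30000 − 1.90000) / (14.81264 − (-5.61411)) = 3.30000 − (20.73769)/(20.42674) = 2.28478
g(2.28478) = -2.47650
r_3 = 2.28478 − (-2.47650)·(2.28478 − 3.30000) / (-2.47650 − 14.81264) = 2.28478 − (2.51420)/(-17.28914) = 2.43020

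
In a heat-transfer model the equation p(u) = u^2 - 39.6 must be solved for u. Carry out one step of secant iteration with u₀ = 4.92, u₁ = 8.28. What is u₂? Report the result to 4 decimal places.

p(4.92) = -15.393600, p(8.28) = 28.958400
u₂ = 8.280000 − 28.958400·(8.280000 − 4.920000) / (28.958400 − (-15.393600)) = 8.280000 − (97.300224)/(44.352000) = 6.086182

6.0862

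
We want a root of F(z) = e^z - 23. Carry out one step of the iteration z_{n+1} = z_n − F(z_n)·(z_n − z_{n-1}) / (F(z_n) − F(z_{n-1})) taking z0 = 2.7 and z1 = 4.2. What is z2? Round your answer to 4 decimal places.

F(2.7) = -8.120268, F(4.2) = 43.686331
z2 = 4.200000 − 43.686331·(4.200000 − 2.700000) / (43.686331 − (-8.120268)) = 4.200000 − (65.529497)/(51.806599) = 2.935113

2.9351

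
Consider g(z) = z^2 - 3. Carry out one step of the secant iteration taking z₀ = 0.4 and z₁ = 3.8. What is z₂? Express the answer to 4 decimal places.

g(0.4) = -2.840000, g(3.8) = 11.440000
z₂ = 3.800000 − 11.440000·(3.800000 − 0.400000) / (11.440000 − (-2.840000)) = 3.800000 − (38.896000)/(14.280000) = 1.076190

1.0762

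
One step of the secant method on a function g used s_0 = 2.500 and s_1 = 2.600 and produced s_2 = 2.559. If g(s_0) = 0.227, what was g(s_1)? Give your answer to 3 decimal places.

-0.158

The secant line through (2.500, 0.227) and (2.600, g(s_1)) crosses zero at s_2 = 2.559.
So (2.500, 0.227), (2.600, g(s_1)), (2.559, 0) are collinear:
g(s_1) = 0.227 · (2.600 − 2.559) / (2.500 − 2.559) = 0.227 · (0.04100)/(-0.05900) = -0.15775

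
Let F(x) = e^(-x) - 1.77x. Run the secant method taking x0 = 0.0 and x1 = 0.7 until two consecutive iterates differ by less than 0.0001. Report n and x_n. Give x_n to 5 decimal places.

F(0.0) = 1.0000000, F(0.7) = -0.7424147
x2 = 0.7000000 − (-0.7424147)·(0.7000000)/(-1.7424147) = 0.4017413;  |Δ| = 0.2982587
F(0.4017413) = -0.0419283
x3 = 0.4017413 − (-0.0419283)·(-0.2982587)/(0.7004864) = 0.3838887;  |Δ| = 0.0178526
F(0.3838887) = 0.0017241
x4 = 0.3838887 − 0.0017241·(-0.0178526)/(0.0436525) = 0.3845939;  |Δ| = 0.0007051
F(0.3845939) = -0.0000041
x5 = 0.3845939 − (-0.0000041)·(0.0007051)/(-0.0017282) = 0.3845922;  |Δ| = 0.0000017
|x5 − x4| = 0.0000017 < 0.0001

n = 5, x_n = 0.38459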